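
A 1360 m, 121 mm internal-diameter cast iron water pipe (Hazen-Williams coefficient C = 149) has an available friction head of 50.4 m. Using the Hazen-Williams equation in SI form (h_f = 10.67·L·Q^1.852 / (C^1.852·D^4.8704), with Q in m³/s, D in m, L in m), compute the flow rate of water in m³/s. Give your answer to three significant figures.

Rearranging: Q = [h_f·C^1.852·D^4.8704 / (10.67·L)]^(1/1.852)
Q = [50.4·149^1.852·0.121^4.8704 / (10.67·1360)]^0.540 = 0.02711 m³/s

Q ≈ 0.0271 m³/s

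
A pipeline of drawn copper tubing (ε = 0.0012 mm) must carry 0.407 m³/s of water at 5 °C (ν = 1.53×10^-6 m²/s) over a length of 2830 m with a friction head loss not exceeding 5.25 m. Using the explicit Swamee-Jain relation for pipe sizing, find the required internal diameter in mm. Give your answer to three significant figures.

D ≈ 634 mm

Swamee-Jain (Type III): D = 0.66·[ε^1.25·(LQ²/(gh_f))^4.75 + ν·Q^9.4·(L/(gh_f))^5.2]^0.04
LQ²/(gh_f) = 9.102; L/(gh_f) = 54.95
Term 1 = ε^1.25·(…)^4.75 = 0.00143; Term 2 = ν·Q^9.4·(…)^5.2 = 0.365
D = 0.66·(0.00143 + 0.365)^0.04 = 0.6340 m = 634 mm
Check: V = 1.29 m/s, Re = 5.34×10^5, f = 0.01297, h_f = 4.90 m ≈ 5.25 m ✓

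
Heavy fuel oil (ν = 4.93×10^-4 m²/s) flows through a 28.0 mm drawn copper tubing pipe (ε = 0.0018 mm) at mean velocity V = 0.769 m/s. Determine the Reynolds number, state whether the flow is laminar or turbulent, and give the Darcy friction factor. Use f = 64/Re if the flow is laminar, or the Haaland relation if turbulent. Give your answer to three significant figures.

Re ≈ 43.7; laminar; f = 64/Re ≈ 1.47

Re = VD/ν = 0.7690·0.0280/4.93×10^-4 = 43.7
Re < 2300 → laminar → f = 64/Re = 1.465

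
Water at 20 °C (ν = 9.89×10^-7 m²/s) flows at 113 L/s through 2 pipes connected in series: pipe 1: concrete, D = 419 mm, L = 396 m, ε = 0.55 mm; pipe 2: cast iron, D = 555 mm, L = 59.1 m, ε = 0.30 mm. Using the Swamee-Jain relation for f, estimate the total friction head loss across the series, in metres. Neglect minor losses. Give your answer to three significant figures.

Pipe 1: V = 0.8195 m/s, Re = 3.47×10^5, ε/D = 0.00131, f = 0.02184, h_1 = f(L/D)V²/2g = 0.7067 m
Pipe 2: V = 0.4671 m/s, Re = 2.62×10^5, ε/D = 5.41×10^-4, f = 0.01873, h_2 = f(L/D)V²/2g = 0.02218 m
Series → Q common, losses add: H = Σh = 0.7289 m

H ≈ 0.729 m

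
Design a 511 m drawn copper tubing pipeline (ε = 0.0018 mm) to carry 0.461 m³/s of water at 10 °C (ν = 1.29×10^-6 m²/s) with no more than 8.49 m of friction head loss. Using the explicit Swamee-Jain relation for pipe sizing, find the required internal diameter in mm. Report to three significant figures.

Swamee-Jain (Type III): D = 0.66·[ε^1.25·(LQ²/(gh_f))^4.75 + ν·Q^9.4·(L/(gh_f))^5.2]^0.04
LQ²/(gh_f) = 1.304; L/(gh_f) = 6.135
Term 1 = ε^1.25·(…)^4.75 = 2.33×10^-7; Term 2 = ν·Q^9.4·(…)^5.2 = 1.11×10^-5
D = 0.66·(2.33×10^-7 + 1.11×10^-5)^0.04 = 0.4186 m = 419 mm
Check: V = 3.35 m/s, Re = 1.09×10^6, f = 0.01156, h_f = 8.07 m ≈ 8.49 m ✓

D ≈ 419 mm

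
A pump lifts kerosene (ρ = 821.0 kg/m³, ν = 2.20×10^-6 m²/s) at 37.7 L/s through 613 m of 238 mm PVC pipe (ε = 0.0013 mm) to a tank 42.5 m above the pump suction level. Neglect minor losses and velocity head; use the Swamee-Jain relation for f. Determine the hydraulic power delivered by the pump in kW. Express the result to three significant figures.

V = 4Q/(πD²) = 0.8474 m/s; Re = 9.17×10^4; ε/D = 5.46×10^-6; f = 0.01822
h_f = f(L/D)V²/2g = 1.718 m
Total head H = z + h_f = 42.5 + 1.718 = 44.22 m
P_hyd = ρgQH = 821.0·9.81·0.0377·44.22 = 13.43 kW

P_hyd ≈ 13.4 kW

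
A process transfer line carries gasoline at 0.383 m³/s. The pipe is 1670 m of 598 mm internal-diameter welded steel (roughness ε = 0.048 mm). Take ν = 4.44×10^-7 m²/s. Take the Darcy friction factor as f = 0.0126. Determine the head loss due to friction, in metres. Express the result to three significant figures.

h_f ≈ 3.34 m

V = 4Q/(πD²) = 4·0.383/(π·0.598²) = 1.364 m/s
h_f = f(L/D)V²/(2g) = 0.01260·(1670/0.598)·1.364²/(2·9.81) = 3.335 m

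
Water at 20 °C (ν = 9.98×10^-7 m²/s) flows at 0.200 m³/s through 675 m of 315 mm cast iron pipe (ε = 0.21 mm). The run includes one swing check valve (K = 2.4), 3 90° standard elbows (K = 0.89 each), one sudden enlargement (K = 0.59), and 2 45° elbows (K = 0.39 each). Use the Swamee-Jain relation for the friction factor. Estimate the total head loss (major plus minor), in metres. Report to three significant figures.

H_L ≈ 15.4 m

V = 4Q/(πD²) = 2.566 m/s; V²/2g = 0.3357 m
Re = 8.10×10^5, ε/D = 6.67×10^-4 → f = 0.01844 (Swamee-Jain)
Major: h_f = f(L/D)·V²/2g = 0.01844·2143·0.3357 = 13.26 m
Minor: ΣK = 6.44; h_m = ΣK·V²/2g = 2.162 m
Total H_L = 13.26 + 2.162 = 15.42 m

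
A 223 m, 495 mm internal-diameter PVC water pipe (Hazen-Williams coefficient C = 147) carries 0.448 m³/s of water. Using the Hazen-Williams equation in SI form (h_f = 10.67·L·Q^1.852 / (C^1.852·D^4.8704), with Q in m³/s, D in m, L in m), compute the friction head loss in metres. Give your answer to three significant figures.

h_f = 10.67·223·0.448^1.852 / (147^1.852·0.495^4.8704) = 1.600 m

h_f ≈ 1.60 m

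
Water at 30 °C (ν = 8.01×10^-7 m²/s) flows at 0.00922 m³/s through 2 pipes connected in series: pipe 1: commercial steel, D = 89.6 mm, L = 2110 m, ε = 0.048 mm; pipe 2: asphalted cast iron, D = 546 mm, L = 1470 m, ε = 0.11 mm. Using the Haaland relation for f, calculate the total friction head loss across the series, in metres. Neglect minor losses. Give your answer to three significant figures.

H ≈ 49.2 m

Pipe 1: V = 1.462 m/s, Re = 1.64×10^5, ε/D = 5.36×10^-4, f = 0.01916, h_1 = f(L/D)V²/2g = 49.17 m
Pipe 2: V = 0.03938 m/s, Re = 2.68×10^4, ε/D = 2.01×10^-4, f = 0.02436, h_2 = f(L/D)V²/2g = 0.005183 m
Series → Q common, losses add: H = Σh = 49.18 m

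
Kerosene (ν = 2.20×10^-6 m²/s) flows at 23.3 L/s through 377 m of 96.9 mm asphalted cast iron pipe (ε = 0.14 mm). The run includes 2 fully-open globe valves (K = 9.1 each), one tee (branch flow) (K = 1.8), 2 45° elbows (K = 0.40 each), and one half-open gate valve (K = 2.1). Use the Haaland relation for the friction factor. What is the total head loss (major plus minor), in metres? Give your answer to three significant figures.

V = 4Q/(πD²) = 3.160 m/s; V²/2g = 0.5088 m
Re = 1.39×10^5, ε/D = 0.00144 → f = 0.02293 (Haaland)
Major: h_f = f(L/D)·V²/2g = 0.02293·3891·0.5088 = 45.38 m
Minor: ΣK = 22.9; h_m = ΣK·V²/2g = 11.65 m
Total H_L = 45.38 + 11.65 = 57.04 m

H_L ≈ 57.0 m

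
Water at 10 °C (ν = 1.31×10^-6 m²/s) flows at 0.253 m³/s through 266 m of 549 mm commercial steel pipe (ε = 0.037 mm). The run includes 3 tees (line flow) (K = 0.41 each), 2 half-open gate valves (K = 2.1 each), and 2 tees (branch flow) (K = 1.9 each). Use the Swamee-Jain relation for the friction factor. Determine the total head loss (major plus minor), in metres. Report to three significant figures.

V = 4Q/(πD²) = 1.069 m/s; V²/2g = 0.05822 m
Re = 4.48×10^5, ε/D = 6.74×10^-5 → f = 0.01427 (Swamee-Jain)
Major: h_f = f(L/D)·V²/2g = 0.01427·484.5·0.05822 = 0.4026 m
Minor: ΣK = 9.23; h_m = ΣK·V²/2g = 0.5374 m
Total H_L = 0.4026 + 0.5374 = 0.9400 m

H_L ≈ 0.940 m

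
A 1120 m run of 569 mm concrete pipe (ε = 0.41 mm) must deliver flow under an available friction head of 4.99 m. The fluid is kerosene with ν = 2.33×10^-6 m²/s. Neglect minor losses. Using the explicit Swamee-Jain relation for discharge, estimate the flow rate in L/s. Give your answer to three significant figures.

Q ≈ 410 L/s

Swamee-Jain (Type II): Q = -0.965·√(gD⁵h_f/L)·ln[ε/(3.7D) + √(3.17ν²L/(gD³h_f))]
√(gD⁵h_f/L) = √(9.81·0.569⁵·4.99/1120) = 0.05106
ε/(3.7D) = 1.95×10^-4; √(3.17ν²L/(gD³h_f)) = 4.62×10^-5
Q = -0.965·0.05106·ln(2.410×10^-4) = 0.4105 m³/s
Check: V = 1.61 m/s, Re = 3.94×10^5, f = 0.01922, h_f = 5.02 m ≈ 4.99 m ✓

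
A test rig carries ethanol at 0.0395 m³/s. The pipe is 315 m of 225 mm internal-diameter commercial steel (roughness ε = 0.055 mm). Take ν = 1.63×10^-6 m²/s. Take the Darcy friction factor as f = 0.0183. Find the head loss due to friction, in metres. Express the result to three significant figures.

V = 4Q/(πD²) = 4·0.0395/(π·0.225²) = 0.9934 m/s
h_f = f(L/D)V²/(2g) = 0.01830·(315/0.225)·0.9934²/(2·9.81) = 1.289 m

h_f ≈ 1.29 m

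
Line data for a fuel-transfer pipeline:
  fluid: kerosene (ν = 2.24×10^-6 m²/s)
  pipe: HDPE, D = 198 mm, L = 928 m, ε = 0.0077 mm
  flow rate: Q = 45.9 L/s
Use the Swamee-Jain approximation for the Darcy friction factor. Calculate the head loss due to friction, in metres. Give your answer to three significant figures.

V = 4Q/(πD²) = 4·0.0459/(π·0.198²) = 1.491 m/s
Re = VD/ν = 1.491·0.198/2.24×10^-6 = 1.32×10^5 → turbulent
ε/D = 0.0077/198 = 3.89×10^-5
Swamee-Jain: f = 0.01715
h_f = f(L/D)V²/(2g) = 0.01715·(928/0.198)·1.491²/(2·9.81) = 9.105 m

h_f ≈ 9.10 m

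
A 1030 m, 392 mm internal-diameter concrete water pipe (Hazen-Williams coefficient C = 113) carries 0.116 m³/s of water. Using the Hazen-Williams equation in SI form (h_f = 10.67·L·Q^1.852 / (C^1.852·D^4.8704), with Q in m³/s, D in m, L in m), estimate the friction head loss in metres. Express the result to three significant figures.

h_f ≈ 3.07 m

h_f = 10.67·1030·0.116^1.852 / (113^1.852·0.392^4.8704) = 3.069 m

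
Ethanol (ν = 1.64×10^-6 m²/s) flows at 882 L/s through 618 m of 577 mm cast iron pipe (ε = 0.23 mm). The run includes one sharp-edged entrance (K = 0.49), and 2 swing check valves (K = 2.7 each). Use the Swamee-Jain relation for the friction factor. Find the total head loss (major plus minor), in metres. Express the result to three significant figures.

H_L ≈ 13.7 m

V = 4Q/(πD²) = 3.373 m/s; V²/2g = 0.5799 m
Re = 1.19×10^6, ε/D = 3.99×10^-4 → f = 0.01648 (Swamee-Jain)
Major: h_f = f(L/D)·V²/2g = 0.01648·1071·0.5799 = 10.23 m
Minor: ΣK = 5.89; h_m = ΣK·V²/2g = 3.416 m
Total H_L = 10.23 + 3.416 = 13.65 m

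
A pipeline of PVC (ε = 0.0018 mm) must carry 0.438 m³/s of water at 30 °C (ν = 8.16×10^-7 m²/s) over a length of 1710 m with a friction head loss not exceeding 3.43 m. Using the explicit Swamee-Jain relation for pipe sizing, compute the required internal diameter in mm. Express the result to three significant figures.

Swamee-Jain (Type III): D = 0.66·[ε^1.25·(LQ²/(gh_f))^4.75 + ν·Q^9.4·(L/(gh_f))^5.2]^0.04
LQ²/(gh_f) = 9.749; L/(gh_f) = 50.82
Term 1 = ε^1.25·(…)^4.75 = 0.00329; Term 2 = ν·Q^9.4·(…)^5.2 = 0.259
D = 0.66·(0.00329 + 0.259)^0.04 = 0.6256 m = 626 mm
Check: V = 1.43 m/s, Re = 1.09×10^6, f = 0.01151, h_f = 3.26 m ≈ 3.43 m ✓

D ≈ 626 mm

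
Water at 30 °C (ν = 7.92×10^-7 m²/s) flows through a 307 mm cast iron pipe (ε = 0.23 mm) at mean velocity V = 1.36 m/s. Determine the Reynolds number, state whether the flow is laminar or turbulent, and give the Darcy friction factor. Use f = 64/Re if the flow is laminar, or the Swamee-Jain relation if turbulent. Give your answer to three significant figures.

Re ≈ 5.27×10^5; turbulent; f ≈ 0.0191

Re = VD/ν = 1.360·0.307/7.92×10^-7 = 5.27×10^5
Re > 4000 → turbulent; ε/D = 7.49×10^-4
Swamee-Jain: f = 0.01914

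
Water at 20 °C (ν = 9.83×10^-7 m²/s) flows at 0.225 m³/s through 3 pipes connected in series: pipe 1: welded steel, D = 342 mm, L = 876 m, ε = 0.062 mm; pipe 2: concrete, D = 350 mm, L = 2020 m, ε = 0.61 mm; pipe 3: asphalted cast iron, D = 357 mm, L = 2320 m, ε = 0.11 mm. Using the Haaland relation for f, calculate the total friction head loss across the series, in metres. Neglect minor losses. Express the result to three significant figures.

H ≈ 74.6 m

Pipe 1: V = 2.449 m/s, Re = 8.52×10^5, ε/D = 1.81×10^-4, f = 0.01452, h_1 = f(L/D)V²/2g = 11.37 m
Pipe 2: V = 2.339 m/s, Re = 8.33×10^5, ε/D = 0.00174, f = 0.02285, h_2 = f(L/D)V²/2g = 36.76 m
Pipe 3: V = 2.248 m/s, Re = 8.16×10^5, ε/D = 3.08×10^-4, f = 0.01580, h_3 = f(L/D)V²/2g = 26.45 m
Series → Q common, losses add: H = Σh = 74.58 m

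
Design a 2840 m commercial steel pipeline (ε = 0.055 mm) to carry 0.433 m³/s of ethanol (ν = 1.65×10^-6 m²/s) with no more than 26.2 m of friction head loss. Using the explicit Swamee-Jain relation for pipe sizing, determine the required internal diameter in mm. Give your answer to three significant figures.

D ≈ 478 mm

Swamee-Jain (Type III): D = 0.66·[ε^1.25·(LQ²/(gh_f))^4.75 + ν·Q^9.4·(L/(gh_f))^5.2]^0.04
LQ²/(gh_f) = 2.072; L/(gh_f) = 11.05
Term 1 = ε^1.25·(…)^4.75 = 1.51×10^-4; Term 2 = ν·Q^9.4·(…)^5.2 = 1.68×10^-4
D = 0.66·(1.51×10^-4 + 1.68×10^-4)^0.04 = 0.4783 m = 478 mm
Check: V = 2.41 m/s, Re = 6.99×10^5, f = 0.01415, h_f = 24.9 m ≈ 26.2 m ✓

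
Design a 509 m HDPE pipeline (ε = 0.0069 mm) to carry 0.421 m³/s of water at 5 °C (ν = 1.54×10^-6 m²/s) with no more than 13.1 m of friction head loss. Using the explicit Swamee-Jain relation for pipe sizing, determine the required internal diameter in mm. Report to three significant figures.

D ≈ 373 mm

Swamee-Jain (Type III): D = 0.66·[ε^1.25·(LQ²/(gh_f))^4.75 + ν·Q^9.4·(L/(gh_f))^5.2]^0.04
LQ²/(gh_f) = 0.7020; L/(gh_f) = 3.961
Term 1 = ε^1.25·(…)^4.75 = 6.59×10^-8; Term 2 = ν·Q^9.4·(…)^5.2 = 5.81×10^-7
D = 0.66·(6.59×10^-8 + 5.81×10^-7)^0.04 = 0.3732 m = 373 mm
Check: V = 3.85 m/s, Re = 9.33×10^5, f = 0.01217, h_f = 12.5 m ≈ 13.1 m ✓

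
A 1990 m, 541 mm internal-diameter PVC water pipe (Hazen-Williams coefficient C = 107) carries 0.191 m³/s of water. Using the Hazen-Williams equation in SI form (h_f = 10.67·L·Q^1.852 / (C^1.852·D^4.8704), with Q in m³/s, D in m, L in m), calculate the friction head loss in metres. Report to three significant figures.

h_f = 10.67·1990·0.191^1.852 / (107^1.852·0.541^4.8704) = 3.440 m

h_f ≈ 3.44 m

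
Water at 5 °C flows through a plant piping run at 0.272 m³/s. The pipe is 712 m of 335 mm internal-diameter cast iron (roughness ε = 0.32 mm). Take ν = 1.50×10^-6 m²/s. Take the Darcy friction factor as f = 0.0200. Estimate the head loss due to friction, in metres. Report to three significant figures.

V = 4Q/(πD²) = 4·0.272/(π·0.335²) = 3.086 m/s
h_f = f(L/D)V²/(2g) = 0.02000·(712/0.335)·3.086²/(2·9.81) = 20.63 m

h_f ≈ 20.6 m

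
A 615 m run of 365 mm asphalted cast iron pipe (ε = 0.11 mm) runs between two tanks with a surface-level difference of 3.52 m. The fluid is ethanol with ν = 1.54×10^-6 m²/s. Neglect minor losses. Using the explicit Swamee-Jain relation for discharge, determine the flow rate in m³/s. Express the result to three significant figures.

Q ≈ 0.164 m³/s

Swamee-Jain (Type II): Q = -0.965·√(gD⁵h_f/L)·ln[ε/(3.7D) + √(3.17ν²L/(gD³h_f))]
√(gD⁵h_f/L) = √(9.81·0.365⁵·3.52/615) = 0.01907
ε/(3.7D) = 8.15×10^-5; √(3.17ν²L/(gD³h_f)) = 5.25×10^-5
Q = -0.965·0.01907·ln(1.339×10^-4) = 0.1641 m³/s
Check: V = 1.57 m/s, Re = 3.72×10^5, f = 0.01675, h_f = 3.54 m ≈ 3.52 m ✓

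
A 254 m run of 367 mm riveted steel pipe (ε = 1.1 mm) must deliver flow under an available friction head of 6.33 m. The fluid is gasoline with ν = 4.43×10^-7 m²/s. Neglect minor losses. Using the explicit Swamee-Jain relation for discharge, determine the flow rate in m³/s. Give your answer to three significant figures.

Q ≈ 0.277 m³/s

Swamee-Jain (Type II): Q = -0.965·√(gD⁵h_f/L)·ln[ε/(3.7D) + √(3.17ν²L/(gD³h_f))]
√(gD⁵h_f/L) = √(9.81·0.367⁵·6.33/254) = 0.04034
ε/(3.7D) = 8.10×10^-4; √(3.17ν²L/(gD³h_f)) = 7.17×10^-6
Q = -0.965·0.04034·ln(8.172×10^-4) = 0.2768 m³/s
Check: V = 2.62 m/s, Re = 2.17×10^6, f = 0.02626, h_f = 6.34 m ≈ 6.33 m ✓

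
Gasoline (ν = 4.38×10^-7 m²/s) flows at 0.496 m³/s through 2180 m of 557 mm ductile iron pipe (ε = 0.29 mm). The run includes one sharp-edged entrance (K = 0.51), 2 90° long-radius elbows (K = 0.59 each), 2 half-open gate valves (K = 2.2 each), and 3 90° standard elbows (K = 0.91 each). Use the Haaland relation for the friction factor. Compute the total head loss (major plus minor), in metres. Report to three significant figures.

V = 4Q/(πD²) = 2.036 m/s; V²/2g = 0.2112 m
Re = 2.59×10^6, ε/D = 5.21×10^-4 → f = 0.01705 (Haaland)
Major: h_f = f(L/D)·V²/2g = 0.01705·3914·0.2112 = 14.10 m
Minor: ΣK = 8.82; h_m = ΣK·V²/2g = 1.863 m
Total H_L = 14.10 + 1.863 = 15.96 m

H_L ≈ 16.0 m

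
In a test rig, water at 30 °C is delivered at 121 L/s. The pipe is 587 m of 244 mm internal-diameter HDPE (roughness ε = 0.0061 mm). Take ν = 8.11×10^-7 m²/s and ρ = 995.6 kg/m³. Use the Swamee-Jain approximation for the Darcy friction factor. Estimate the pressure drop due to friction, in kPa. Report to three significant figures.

Δp ≈ 101 kPa

V = 4Q/(πD²) = 4·0.121/(π·0.244²) = 2.588 m/s
Re = VD/ν = 2.588·0.244/8.11×10^-7 = 7.79×10^5 → turbulent
ε/D = 0.0061/244 = 2.50×10^-5
Swamee-Jain: f = 0.01262
h_f = f(L/D)V²/(2g) = 0.01262·(587/0.244)·2.588²/(2·9.81) = 10.36 m
Δp = ρg·h_f = 995.6·9.81·10.36 = 101.2 kPa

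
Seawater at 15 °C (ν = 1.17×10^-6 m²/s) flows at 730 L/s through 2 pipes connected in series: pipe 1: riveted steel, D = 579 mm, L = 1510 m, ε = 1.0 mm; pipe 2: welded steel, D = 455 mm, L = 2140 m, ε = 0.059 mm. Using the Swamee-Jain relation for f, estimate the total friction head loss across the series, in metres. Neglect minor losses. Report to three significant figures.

H ≈ 88.2 m

Pipe 1: V = 2.773 m/s, Re = 1.37×10^6, ε/D = 0.00173, f = 0.02275, h_1 = f(L/D)V²/2g = 23.24 m
Pipe 2: V = 4.490 m/s, Re = 1.75×10^6, ε/D = 1.30×10^-4, f = 0.01345, h_2 = f(L/D)V²/2g = 65.00 m
Series → Q common, losses add: H = Σh = 88.25 m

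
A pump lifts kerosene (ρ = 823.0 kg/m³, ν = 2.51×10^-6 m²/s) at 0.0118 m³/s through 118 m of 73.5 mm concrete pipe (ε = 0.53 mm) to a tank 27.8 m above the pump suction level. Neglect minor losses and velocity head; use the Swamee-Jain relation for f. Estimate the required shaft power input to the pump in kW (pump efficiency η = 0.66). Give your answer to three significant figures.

V = 4Q/(πD²) = 2.781 m/s; Re = 8.14×10^4; ε/D = 0.00721; f = 0.03522
h_f = f(L/D)V²/2g = 22.29 m
Total head H = z + h_f = 27.8 + 22.29 = 50.09 m
P_hyd = ρgQH = 823.0·9.81·0.0118·50.09 = 4.772 kW
P_shaft = P_hyd/η = 4.772/0.66 = 7.231 kW

P_shaft ≈ 7.23 kW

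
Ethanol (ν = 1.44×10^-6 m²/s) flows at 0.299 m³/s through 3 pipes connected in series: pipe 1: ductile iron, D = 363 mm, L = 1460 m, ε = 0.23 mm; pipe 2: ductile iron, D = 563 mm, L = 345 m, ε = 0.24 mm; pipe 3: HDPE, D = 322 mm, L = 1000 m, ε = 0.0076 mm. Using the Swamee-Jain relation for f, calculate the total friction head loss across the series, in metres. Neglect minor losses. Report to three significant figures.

H ≈ 58.8 m

Pipe 1: V = 2.889 m/s, Re = 7.28×10^5, ε/D = 6.34×10^-4, f = 0.01831, h_1 = f(L/D)V²/2g = 31.33 m
Pipe 2: V = 1.201 m/s, Re = 4.70×10^5, ε/D = 4.26×10^-4, f = 0.01736, h_2 = f(L/D)V²/2g = 0.7821 m
Pipe 3: V = 3.672 m/s, Re = 8.21×10^5, ε/D = 2.36×10^-5, f = 0.01250, h_3 = f(L/D)V²/2g = 26.67 m
Series → Q common, losses add: H = Σh = 58.77 m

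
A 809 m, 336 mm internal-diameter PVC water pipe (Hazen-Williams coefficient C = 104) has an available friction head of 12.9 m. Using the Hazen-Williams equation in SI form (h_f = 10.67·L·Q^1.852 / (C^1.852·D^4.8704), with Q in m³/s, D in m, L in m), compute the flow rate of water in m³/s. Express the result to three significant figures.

Q ≈ 0.176 m³/s

Rearranging: Q = [h_f·C^1.852·D^4.8704 / (10.67·L)]^(1/1.852)
Q = [12.9·104^1.852·0.336^4.8704 / (10.67·809)]^0.540 = 0.1761 m³/s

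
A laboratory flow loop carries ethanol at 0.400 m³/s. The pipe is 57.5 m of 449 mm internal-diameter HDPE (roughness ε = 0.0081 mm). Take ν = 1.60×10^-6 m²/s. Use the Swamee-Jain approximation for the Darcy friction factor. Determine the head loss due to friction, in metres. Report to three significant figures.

V = 4Q/(πD²) = 4·0.400/(π·0.449²) = 2.526 m/s
Re = VD/ν = 2.526·0.449/1.60×10^-6 = 7.09×10^5 → turbulent
ε/D = 0.0081/449 = 1.80×10^-5
Swamee-Jain: f = 0.01266
h_f = f(L/D)V²/(2g) = 0.01266·(57.5/0.449)·2.526²/(2·9.81) = 0.5274 m

h_f ≈ 0.527 m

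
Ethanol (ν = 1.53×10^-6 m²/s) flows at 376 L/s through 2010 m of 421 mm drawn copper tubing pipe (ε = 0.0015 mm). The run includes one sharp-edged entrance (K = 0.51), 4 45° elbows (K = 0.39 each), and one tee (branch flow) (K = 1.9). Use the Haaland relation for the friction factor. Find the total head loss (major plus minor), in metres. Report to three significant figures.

H_L ≈ 23.2 m

V = 4Q/(πD²) = 2.701 m/s; V²/2g = 0.3719 m
Re = 7.43×10^5, ε/D = 3.56×10^-6 → f = 0.01223 (Haaland)
Major: h_f = f(L/D)·V²/2g = 0.01223·4774·0.3719 = 21.72 m
Minor: ΣK = 3.97; h_m = ΣK·V²/2g = 1.476 m
Total H_L = 21.72 + 1.476 = 23.20 m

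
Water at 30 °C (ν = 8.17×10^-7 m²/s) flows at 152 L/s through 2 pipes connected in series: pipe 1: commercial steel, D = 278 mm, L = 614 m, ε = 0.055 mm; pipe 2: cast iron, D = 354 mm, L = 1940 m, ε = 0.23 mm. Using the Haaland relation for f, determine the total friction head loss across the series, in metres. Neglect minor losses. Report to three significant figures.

H ≈ 22.6 m

Pipe 1: V = 2.504 m/s, Re = 8.52×10^5, ε/D = 1.98×10^-4, f = 0.01470, h_1 = f(L/D)V²/2g = 10.38 m
Pipe 2: V = 1.544 m/s, Re = 6.69×10^5, ε/D = 6.50×10^-4, f = 0.01830, h_2 = f(L/D)V²/2g = 12.19 m
Series → Q common, losses add: H = Σh = 22.57 m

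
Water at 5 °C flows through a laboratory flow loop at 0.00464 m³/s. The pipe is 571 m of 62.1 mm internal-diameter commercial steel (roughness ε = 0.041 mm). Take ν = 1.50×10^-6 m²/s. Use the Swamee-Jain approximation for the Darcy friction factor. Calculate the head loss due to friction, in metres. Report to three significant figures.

h_f ≈ 24.6 m

V = 4Q/(πD²) = 4·0.00464/(π·0.0621²) = 1.532 m/s
Re = VD/ν = 1.532·0.0621/1.50×10^-6 = 6.34×10^4 → turbulent
ε/D = 0.041/62.1 = 6.60×10^-4
Swamee-Jain: f = 0.02234
h_f = f(L/D)V²/(2g) = 0.02234·(571/0.0621)·1.532²/(2·9.81) = 24.57 m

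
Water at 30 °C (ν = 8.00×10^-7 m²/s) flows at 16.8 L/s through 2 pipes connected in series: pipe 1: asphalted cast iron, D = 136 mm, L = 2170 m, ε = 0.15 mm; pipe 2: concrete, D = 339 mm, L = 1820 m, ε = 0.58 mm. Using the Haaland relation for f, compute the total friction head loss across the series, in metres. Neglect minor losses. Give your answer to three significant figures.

H ≈ 23.4 m

Pipe 1: V = 1.156 m/s, Re = 1.97×10^5, ε/D = 0.00110, f = 0.02133, h_1 = f(L/D)V²/2g = 23.20 m
Pipe 2: V = 0.1861 m/s, Re = 7.89×10^4, ε/D = 0.00171, f = 0.02458, h_2 = f(L/D)V²/2g = 0.2330 m
Series → Q common, losses add: H = Σh = 23.44 m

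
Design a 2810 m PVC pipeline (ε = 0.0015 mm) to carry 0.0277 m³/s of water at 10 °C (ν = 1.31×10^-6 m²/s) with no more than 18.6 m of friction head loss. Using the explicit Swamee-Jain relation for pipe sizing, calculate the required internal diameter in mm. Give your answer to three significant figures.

D ≈ 176 mm

Swamee-Jain (Type III): D = 0.66·[ε^1.25·(LQ²/(gh_f))^4.75 + ν·Q^9.4·(L/(gh_f))^5.2]^0.04
LQ²/(gh_f) = 0.01182; L/(gh_f) = 15.40
Term 1 = ε^1.25·(…)^4.75 = 3.67×10^-17; Term 2 = ν·Q^9.4·(…)^5.2 = 4.48×10^-15
D = 0.66·(3.67×10^-17 + 4.48×10^-15)^0.04 = 0.1761 m = 176 mm
Check: V = 1.14 m/s, Re = 1.53×10^5, f = 0.01644, h_f = 17.3 m ≈ 18.6 m ✓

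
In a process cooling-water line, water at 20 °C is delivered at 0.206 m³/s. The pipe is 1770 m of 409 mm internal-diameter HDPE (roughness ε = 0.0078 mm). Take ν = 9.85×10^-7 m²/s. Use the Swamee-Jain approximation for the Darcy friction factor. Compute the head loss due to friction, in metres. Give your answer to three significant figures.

V = 4Q/(πD²) = 4·0.206/(π·0.409²) = 1.568 m/s
Re = VD/ν = 1.568·0.409/9.85×10^-7 = 6.51×10^5 → turbulent
ε/D = 0.0078/409 = 1.91×10^-5
Swamee-Jain: f = 0.01285
h_f = f(L/D)V²/(2g) = 0.01285·(1770/0.409)·1.568²/(2·9.81) = 6.966 m

h_f ≈ 6.97 m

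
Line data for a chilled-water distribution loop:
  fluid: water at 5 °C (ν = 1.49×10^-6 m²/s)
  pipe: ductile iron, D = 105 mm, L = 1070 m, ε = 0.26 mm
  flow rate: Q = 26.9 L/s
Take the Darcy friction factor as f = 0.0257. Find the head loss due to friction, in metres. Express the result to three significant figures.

V = 4Q/(πD²) = 4·0.0269/(π·0.105²) = 3.107 m/s
h_f = f(L/D)V²/(2g) = 0.02570·(1070/0.105)·3.107²/(2·9.81) = 128.8 m

h_f ≈ 129 m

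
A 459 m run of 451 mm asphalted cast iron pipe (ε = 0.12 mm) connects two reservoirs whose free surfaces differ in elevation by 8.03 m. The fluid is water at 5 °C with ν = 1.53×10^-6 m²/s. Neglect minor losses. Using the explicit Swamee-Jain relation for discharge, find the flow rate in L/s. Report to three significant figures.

Swamee-Jain (Type II): Q = -0.965·√(gD⁵h_f/L)·ln[ε/(3.7D) + √(3.17ν²L/(gD³h_f))]
√(gD⁵h_f/L) = √(9.81·0.451⁵·8.03/459) = 0.05659
ε/(3.7D) = 7.19×10^-5; √(3.17ν²L/(gD³h_f)) = 2.17×10^-5
Q = -0.965·0.05659·ln(9.362×10^-5) = 0.5066 m³/s
Check: V = 3.17 m/s, Re = 9.35×10^5, f = 0.01549, h_f = 8.08 m ≈ 8.03 m ✓

Q ≈ 507 L/s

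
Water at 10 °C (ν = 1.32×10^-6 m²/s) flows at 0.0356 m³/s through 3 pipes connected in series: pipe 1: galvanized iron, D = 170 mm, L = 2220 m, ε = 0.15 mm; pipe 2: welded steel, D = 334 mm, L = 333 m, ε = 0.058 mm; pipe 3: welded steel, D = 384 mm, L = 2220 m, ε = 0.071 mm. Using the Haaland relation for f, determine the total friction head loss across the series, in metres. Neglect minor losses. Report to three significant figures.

Pipe 1: V = 1.568 m/s, Re = 2.02×10^5, ε/D = 8.82×10^-4, f = 0.02042, h_1 = f(L/D)V²/2g = 33.43 m
Pipe 2: V = 0.4063 m/s, Re = 1.03×10^5, ε/D = 1.74×10^-4, f = 0.01852, h_2 = f(L/D)V²/2g = 0.1554 m
Pipe 3: V = 0.3074 m/s, Re = 8.94×10^4, ε/D = 1.85×10^-4, f = 0.01903, h_3 = f(L/D)V²/2g = 0.5299 m
Series → Q common, losses add: H = Σh = 34.12 m

H ≈ 34.1 m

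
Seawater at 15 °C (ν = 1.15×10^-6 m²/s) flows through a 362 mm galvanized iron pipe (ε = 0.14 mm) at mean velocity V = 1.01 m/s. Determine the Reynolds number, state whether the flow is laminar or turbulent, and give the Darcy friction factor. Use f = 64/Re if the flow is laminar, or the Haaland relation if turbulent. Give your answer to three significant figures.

Re ≈ 3.18×10^5; turbulent; f ≈ 0.0173

Re = VD/ν = 1.010·0.362/1.15×10^-6 = 3.18×10^5
Re > 4000 → turbulent; ε/D = 3.87×10^-4
Haaland: f = 0.01731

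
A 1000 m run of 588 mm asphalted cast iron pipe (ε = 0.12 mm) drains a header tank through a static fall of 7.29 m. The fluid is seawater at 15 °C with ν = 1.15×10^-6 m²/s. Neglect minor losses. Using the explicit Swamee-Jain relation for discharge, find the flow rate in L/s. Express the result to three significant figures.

Q ≈ 652 L/s

Swamee-Jain (Type II): Q = -0.965·√(gD⁵h_f/L)·ln[ε/(3.7D) + √(3.17ν²L/(gD³h_f))]
√(gD⁵h_f/L) = √(9.81·0.588⁵·7.29/1000) = 0.07090
ε/(3.7D) = 5.52×10^-5; √(3.17ν²L/(gD³h_f)) = 1.70×10^-5
Q = -0.965·0.07090·ln(7.214×10^-5) = 0.6525 m³/s
Check: V = 2.40 m/s, Re = 1.23×10^6, f = 0.01466, h_f = 7.34 m ≈ 7.29 m ✓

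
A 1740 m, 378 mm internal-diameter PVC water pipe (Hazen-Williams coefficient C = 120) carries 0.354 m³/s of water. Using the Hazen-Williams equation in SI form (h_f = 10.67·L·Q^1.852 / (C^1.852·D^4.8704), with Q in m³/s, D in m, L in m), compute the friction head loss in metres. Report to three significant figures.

h_f = 10.67·1740·0.354^1.852 / (120^1.852·0.378^4.8704) = 43.71 m

h_f ≈ 43.7 m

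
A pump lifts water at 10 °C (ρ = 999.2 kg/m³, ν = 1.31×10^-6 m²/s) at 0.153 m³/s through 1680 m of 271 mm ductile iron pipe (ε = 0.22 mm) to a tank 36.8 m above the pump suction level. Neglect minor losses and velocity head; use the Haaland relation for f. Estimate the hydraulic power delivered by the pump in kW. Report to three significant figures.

P_hyd ≈ 119 kW

V = 4Q/(πD²) = 2.653 m/s; Re = 5.49×10^5; ε/D = 8.12×10^-4; f = 0.01927
h_f = f(L/D)V²/2g = 42.83 m
Total head H = z + h_f = 36.8 + 42.83 = 79.63 m
P_hyd = ρgQH = 999.2·9.81·0.153·79.63 = 119.4 kW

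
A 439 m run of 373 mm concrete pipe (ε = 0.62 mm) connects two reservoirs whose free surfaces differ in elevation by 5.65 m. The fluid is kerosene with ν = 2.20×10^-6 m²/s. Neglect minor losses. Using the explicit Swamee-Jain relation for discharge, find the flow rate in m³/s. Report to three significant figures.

Swamee-Jain (Type II): Q = -0.965·√(gD⁵h_f/L)·ln[ε/(3.7D) + √(3.17ν²L/(gD³h_f))]
√(gD⁵h_f/L) = √(9.81·0.373⁵·5.65/439) = 0.03019
ε/(3.7D) = 4.49×10^-4; √(3.17ν²L/(gD³h_f)) = 4.84×10^-5
Q = -0.965·0.03019·ln(4.976×10^-4) = 0.2216 m³/s
Check: V = 2.03 m/s, Re = 3.44×10^5, f = 0.02305, h_f = 5.69 m ≈ 5.65 m ✓

Q ≈ 0.222 m³/s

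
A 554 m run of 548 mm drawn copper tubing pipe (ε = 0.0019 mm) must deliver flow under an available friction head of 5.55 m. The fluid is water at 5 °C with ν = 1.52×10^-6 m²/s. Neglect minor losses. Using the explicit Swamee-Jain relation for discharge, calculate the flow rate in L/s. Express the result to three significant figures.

Swamee-Jain (Type II): Q = -0.965·√(gD⁵h_f/L)·ln[ε/(3.7D) + √(3.17ν²L/(gD³h_f))]
√(gD⁵h_f/L) = √(9.81·0.548⁵·5.55/554) = 0.06969
ε/(3.7D) = 9.37×10^-7; √(3.17ν²L/(gD³h_f)) = 2.13×10^-5
Q = -0.965·0.06969·ln(2.222×10^-5) = 0.7206 m³/s
Check: V = 3.06 m/s, Re = 1.10×10^6, f = 0.01151, h_f = 5.54 m ≈ 5.55 m ✓

Q ≈ 721 L/s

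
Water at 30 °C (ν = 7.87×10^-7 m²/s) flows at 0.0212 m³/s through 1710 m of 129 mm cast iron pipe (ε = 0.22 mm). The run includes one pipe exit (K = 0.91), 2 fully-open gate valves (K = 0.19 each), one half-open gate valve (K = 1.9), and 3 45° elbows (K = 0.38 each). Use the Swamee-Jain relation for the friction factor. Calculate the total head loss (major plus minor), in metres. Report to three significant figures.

V = 4Q/(πD²) = 1.622 m/s; V²/2g = 0.1341 m
Re = 2.66×10^5, ε/D = 0.00171 → f = 0.02337 (Swamee-Jain)
Major: h_f = f(L/D)·V²/2g = 0.02337·13256·0.1341 = 41.54 m
Minor: ΣK = 4.33; h_m = ΣK·V²/2g = 0.5807 m
Total H_L = 41.54 + 0.5807 = 42.12 m

H_L ≈ 42.1 m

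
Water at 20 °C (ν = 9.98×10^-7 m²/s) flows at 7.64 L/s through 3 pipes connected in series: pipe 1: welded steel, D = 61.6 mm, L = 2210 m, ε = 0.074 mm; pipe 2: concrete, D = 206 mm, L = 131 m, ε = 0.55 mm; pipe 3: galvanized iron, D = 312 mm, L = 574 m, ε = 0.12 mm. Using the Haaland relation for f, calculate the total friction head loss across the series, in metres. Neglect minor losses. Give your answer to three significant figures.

H ≈ 264 m

Pipe 1: V = 2.564 m/s, Re = 1.58×10^5, ε/D = 0.00120, f = 0.02195, h_1 = f(L/D)V²/2g = 263.7 m
Pipe 2: V = 0.2292 m/s, Re = 4.73×10^4, ε/D = 0.00267, f = 0.02789, h_2 = f(L/D)V²/2g = 0.04750 m
Pipe 3: V = 0.09993 m/s, Re = 3.12×10^4, ε/D = 3.85×10^-4, f = 0.02399, h_3 = f(L/D)V²/2g = 0.02246 m
Series → Q common, losses add: H = Σh = 263.8 m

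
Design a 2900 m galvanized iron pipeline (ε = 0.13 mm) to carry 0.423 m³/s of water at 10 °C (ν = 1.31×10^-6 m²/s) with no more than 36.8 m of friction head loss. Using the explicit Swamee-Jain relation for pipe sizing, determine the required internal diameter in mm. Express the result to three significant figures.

D ≈ 456 mm

Swamee-Jain (Type III): D = 0.66·[ε^1.25·(LQ²/(gh_f))^4.75 + ν·Q^9.4·(L/(gh_f))^5.2]^0.04
LQ²/(gh_f) = 1.437; L/(gh_f) = 8.033
Term 1 = ε^1.25·(…)^4.75 = 7.78×10^-5; Term 2 = ν·Q^9.4·(…)^5.2 = 2.04×10^-5
D = 0.66·(7.78×10^-5 + 2.04×10^-5)^0.04 = 0.4563 m = 456 mm
Check: V = 2.59 m/s, Re = 9.01×10^5, f = 0.01570, h_f = 34.0 m ≈ 36.8 m ✓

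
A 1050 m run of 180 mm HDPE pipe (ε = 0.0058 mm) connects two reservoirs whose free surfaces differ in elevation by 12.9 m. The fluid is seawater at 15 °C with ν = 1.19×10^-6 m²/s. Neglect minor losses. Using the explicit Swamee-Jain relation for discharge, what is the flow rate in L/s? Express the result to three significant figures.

Q ≈ 43.0 L/s

Swamee-Jain (Type II): Q = -0.965·√(gD⁵h_f/L)·ln[ε/(3.7D) + √(3.17ν²L/(gD³h_f))]
√(gD⁵h_f/L) = √(9.81·0.180⁵·12.9/1050) = 0.004772
ε/(3.7D) = 8.71×10^-6; √(3.17ν²L/(gD³h_f)) = 7.99×10^-5
Q = -0.965·0.004772·ln(8.862×10^-5) = 0.04297 m³/s
Check: V = 1.69 m/s, Re = 2.55×10^5, f = 0.01515, h_f = 12.8 m ≈ 12.9 m ✓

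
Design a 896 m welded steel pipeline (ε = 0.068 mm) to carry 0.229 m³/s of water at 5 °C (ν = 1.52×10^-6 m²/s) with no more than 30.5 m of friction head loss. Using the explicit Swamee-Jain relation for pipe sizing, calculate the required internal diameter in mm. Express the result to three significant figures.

D ≈ 292 mm

Swamee-Jain (Type III): D = 0.66·[ε^1.25·(LQ²/(gh_f))^4.75 + ν·Q^9.4·(L/(gh_f))^5.2]^0.04
LQ²/(gh_f) = 0.1570; L/(gh_f) = 2.995
Term 1 = ε^1.25·(…)^4.75 = 9.37×10^-10; Term 2 = ν·Q^9.4·(…)^5.2 = 4.38×10^-10
D = 0.66·(9.37×10^-10 + 4.38×10^-10)^0.04 = 0.2918 m = 292 mm
Check: V = 3.42 m/s, Re = 6.57×10^5, f = 0.01550, h_f = 28.4 m ≈ 30.5 m ✓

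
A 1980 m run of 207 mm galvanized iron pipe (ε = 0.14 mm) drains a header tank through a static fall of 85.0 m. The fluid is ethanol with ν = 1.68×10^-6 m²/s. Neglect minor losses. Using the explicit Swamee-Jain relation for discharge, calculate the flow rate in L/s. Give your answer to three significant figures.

Swamee-Jain (Type II): Q = -0.965·√(gD⁵h_f/L)·ln[ε/(3.7D) + √(3.17ν²L/(gD³h_f))]
√(gD⁵h_f/L) = √(9.81·0.207⁵·85.0/1980) = 0.01265
ε/(3.7D) = 1.83×10^-4; √(3.17ν²L/(gD³h_f)) = 4.89×10^-5
Q = -0.965·0.01265·ln(2.317×10^-4) = 0.1022 m³/s
Check: V = 3.04 m/s, Re = 3.74×10^5, f = 0.01904, h_f = 85.6 m ≈ 85.0 m ✓

Q ≈ 102 L/s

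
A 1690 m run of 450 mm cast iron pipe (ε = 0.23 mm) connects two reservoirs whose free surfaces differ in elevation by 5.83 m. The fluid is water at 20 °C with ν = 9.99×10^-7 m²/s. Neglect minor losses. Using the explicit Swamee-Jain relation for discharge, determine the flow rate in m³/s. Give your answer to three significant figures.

Swamee-Jain (Type II): Q = -0.965·√(gD⁵h_f/L)·ln[ε/(3.7D) + √(3.17ν²L/(gD³h_f))]
√(gD⁵h_f/L) = √(9.81·0.450⁵·5.83/1690) = 0.02499
ε/(3.7D) = 1.38×10^-4; √(3.17ν²L/(gD³h_f)) = 3.20×10^-5
Q = -0.965·0.02499·ln(1.702×10^-4) = 0.2093 m³/s
Check: V = 1.32 m/s, Re = 5.93×10^5, f = 0.01771, h_f = 5.87 m ≈ 5.83 m ✓

Q ≈ 0.209 m³/s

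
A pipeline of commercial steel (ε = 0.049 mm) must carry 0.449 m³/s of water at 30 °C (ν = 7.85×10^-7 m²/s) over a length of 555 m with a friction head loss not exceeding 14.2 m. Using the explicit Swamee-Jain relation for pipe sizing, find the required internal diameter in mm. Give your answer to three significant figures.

Swamee-Jain (Type III): D = 0.66·[ε^1.25·(LQ²/(gh_f))^4.75 + ν·Q^9.4·(L/(gh_f))^5.2]^0.04
LQ²/(gh_f) = 0.8032; L/(gh_f) = 3.984
Term 1 = ε^1.25·(…)^4.75 = 1.45×10^-6; Term 2 = ν·Q^9.4·(…)^5.2 = 5.59×10^-7
D = 0.66·(1.45×10^-6 + 5.59×10^-7)^0.04 = 0.3905 m = 391 mm
Check: V = 3.75 m/s, Re = 1.86×10^6, f = 0.01334, h_f = 13.6 m ≈ 14.2 m ✓

D ≈ 391 mm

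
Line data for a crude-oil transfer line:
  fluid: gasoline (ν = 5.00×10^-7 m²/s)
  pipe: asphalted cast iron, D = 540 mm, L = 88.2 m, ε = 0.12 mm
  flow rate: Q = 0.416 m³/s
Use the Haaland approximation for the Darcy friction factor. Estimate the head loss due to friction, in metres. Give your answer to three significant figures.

h_f ≈ 0.398 m

V = 4Q/(πD²) = 4·0.416/(π·0.540²) = 1.816 m/s
Re = VD/ν = 1.816·0.540/5.00×10^-7 = 1.96×10^6 → turbulent
ε/D = 0.12/540 = 2.22×10^-4
Haaland: f = 0.01448
h_f = f(L/D)V²/(2g) = 0.01448·(88.2/0.540)·1.816²/(2·9.81) = 0.3976 m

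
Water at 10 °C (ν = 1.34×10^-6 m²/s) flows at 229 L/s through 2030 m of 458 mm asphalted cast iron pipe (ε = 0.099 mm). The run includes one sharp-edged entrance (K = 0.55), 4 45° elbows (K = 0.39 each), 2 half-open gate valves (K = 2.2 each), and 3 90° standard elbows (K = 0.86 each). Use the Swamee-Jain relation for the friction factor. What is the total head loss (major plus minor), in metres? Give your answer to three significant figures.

V = 4Q/(πD²) = 1.390 m/s; V²/2g = 0.09848 m
Re = 4.75×10^5, ε/D = 2.16×10^-4 → f = 0.01573 (Swamee-Jain)
Major: h_f = f(L/D)·V²/2g = 0.01573·4432·0.09848 = 6.865 m
Minor: ΣK = 9.09; h_m = ΣK·V²/2g = 0.8951 m
Total H_L = 6.865 + 0.8951 = 7.760 m

H_L ≈ 7.76 m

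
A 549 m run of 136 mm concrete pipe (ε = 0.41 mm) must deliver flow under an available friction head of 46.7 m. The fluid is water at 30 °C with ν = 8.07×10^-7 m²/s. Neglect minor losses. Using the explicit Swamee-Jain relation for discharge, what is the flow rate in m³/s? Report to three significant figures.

Q ≈ 0.0425 m³/s

Swamee-Jain (Type II): Q = -0.965·√(gD⁵h_f/L)·ln[ε/(3.7D) + √(3.17ν²L/(gD³h_f))]
√(gD⁵h_f/L) = √(9.81·0.136⁵·46.7/549) = 0.006231
ε/(3.7D) = 8.15×10^-4; √(3.17ν²L/(gD³h_f)) = 3.14×10^-5
Q = -0.965·0.006231·ln(8.461×10^-4) = 0.04254 m³/s
Check: V = 2.93 m/s, Re = 4.94×10^5, f = 0.02659, h_f = 46.9 m ≈ 46.7 m ✓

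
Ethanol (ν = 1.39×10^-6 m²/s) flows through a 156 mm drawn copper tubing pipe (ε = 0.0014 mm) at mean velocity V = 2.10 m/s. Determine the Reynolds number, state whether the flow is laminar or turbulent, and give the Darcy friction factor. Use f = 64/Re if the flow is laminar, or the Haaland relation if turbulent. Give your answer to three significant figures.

Re ≈ 2.36×10^5; turbulent; f ≈ 0.0151

Re = VD/ν = 2.100·0.156/1.39×10^-6 = 2.36×10^5
Re > 4000 → turbulent; ε/D = 8.97×10^-6
Haaland: f = 0.01507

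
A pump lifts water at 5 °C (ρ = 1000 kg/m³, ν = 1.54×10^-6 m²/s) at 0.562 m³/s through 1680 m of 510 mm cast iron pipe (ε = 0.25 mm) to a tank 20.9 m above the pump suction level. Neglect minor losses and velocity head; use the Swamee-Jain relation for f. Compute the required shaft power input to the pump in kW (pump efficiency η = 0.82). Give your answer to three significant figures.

V = 4Q/(πD²) = 2.751 m/s; Re = 9.11×10^5; ε/D = 4.90×10^-4; f = 0.01728
h_f = f(L/D)V²/2g = 21.96 m
Total head H = z + h_f = 20.9 + 21.96 = 42.86 m
P_hyd = ρgQH = 1000·9.81·0.562·42.86 = 236.3 kW
P_shaft = P_hyd/η = 236.3/0.82 = 288.2 kW

P_shaft ≈ 288 kW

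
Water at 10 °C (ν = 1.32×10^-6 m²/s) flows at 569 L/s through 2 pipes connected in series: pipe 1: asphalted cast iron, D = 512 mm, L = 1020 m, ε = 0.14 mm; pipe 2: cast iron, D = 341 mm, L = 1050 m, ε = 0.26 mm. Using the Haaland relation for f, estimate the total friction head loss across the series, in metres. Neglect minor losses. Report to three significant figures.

H ≈ 125 m

Pipe 1: V = 2.764 m/s, Re = 1.07×10^6, ε/D = 2.73×10^-4, f = 0.01531, h_1 = f(L/D)V²/2g = 11.88 m
Pipe 2: V = 6.230 m/s, Re = 1.61×10^6, ε/D = 7.62×10^-4, f = 0.01864, h_2 = f(L/D)V²/2g = 113.6 m
Series → Q common, losses add: H = Σh = 125.4 m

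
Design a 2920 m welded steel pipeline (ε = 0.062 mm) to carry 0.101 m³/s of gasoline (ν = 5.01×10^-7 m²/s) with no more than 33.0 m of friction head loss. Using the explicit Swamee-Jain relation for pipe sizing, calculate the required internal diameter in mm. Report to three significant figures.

D ≈ 261 mm

Swamee-Jain (Type III): D = 0.66·[ε^1.25·(LQ²/(gh_f))^4.75 + ν·Q^9.4·(L/(gh_f))^5.2]^0.04
LQ²/(gh_f) = 0.09201; L/(gh_f) = 9.020
Term 1 = ε^1.25·(…)^4.75 = 6.59×10^-11; Term 2 = ν·Q^9.4·(…)^5.2 = 2.03×10^-11
D = 0.66·(6.59×10^-11 + 2.03×10^-11)^0.04 = 0.2612 m = 261 mm
Check: V = 1.89 m/s, Re = 9.83×10^5, f = 0.01518, h_f = 30.7 m ≈ 33.0 m ✓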